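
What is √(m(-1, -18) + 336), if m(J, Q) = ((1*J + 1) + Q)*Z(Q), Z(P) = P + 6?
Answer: 2*√138 ≈ 23.495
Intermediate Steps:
Z(P) = 6 + P
m(J, Q) = (6 + Q)*(1 + J + Q) (m(J, Q) = ((1*J + 1) + Q)*(6 + Q) = ((J + 1) + Q)*(6 + Q) = ((1 + J) + Q)*(6 + Q) = (1 + J + Q)*(6 + Q) = (6 + Q)*(1 + J + Q))
√(m(-1, -18) + 336) = √((6 - 18)*(1 - 1 - 18) + 336) = √(-12*(-18) + 336) = √(216 + 336) = √552 = 2*√138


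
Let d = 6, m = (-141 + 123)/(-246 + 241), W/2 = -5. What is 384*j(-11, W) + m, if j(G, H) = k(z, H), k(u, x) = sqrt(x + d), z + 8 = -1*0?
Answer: 18/5 + 768*I ≈ 3.6 + 768.0*I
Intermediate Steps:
z = -8 (z = -8 - 1*0 = -8 + 0 = -8)
W = -10 (W = 2*(-5) = -10)
m = 18/5 (m = -18/(-5) = -18*(-1/5) = 18/5 ≈ 3.6000)
k(u, x) = sqrt(6 + x) (k(u, x) = sqrt(x + 6) = sqrt(6 + x))
j(G, H) = sqrt(6 + H)
384*j(-11, W) + m = 384*sqrt(6 - 10) + 18/5 = 384*sqrt(-4) + 18/5 = 384*(2*I) + 18/5 = 768*I + 18/5 = 18/5 + 768*I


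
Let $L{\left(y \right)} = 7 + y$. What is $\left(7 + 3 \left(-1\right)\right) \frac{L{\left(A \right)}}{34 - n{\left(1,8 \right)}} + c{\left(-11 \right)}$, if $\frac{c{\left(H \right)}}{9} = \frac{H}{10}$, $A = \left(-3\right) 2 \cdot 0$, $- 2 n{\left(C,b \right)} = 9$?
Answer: $- \frac{1009}{110} \approx -9.1727$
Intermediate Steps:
$n{\left(C,b \right)} = - \frac{9}{2}$ ($n{\left(C,b \right)} = \left(- \frac{1}{2}\right) 9 = - \frac{9}{2}$)
$A = 0$ ($A = \left(-6\right) 0 = 0$)
$c{\left(H \right)} = \frac{9 H}{10}$ ($c{\left(H \right)} = 9 \frac{H}{10} = \frac{9 H}{10}$)
$\left(7 + 3 \left(-1\right)\right) \frac{L{\left(A \right)}}{34 - n{\left(1,8 \right)}} + c{\left(-11 \right)} = \left(7 + 3 \left(-1\right)\right) \frac{7 + 0}{34 - - \frac{9}{2}} + \frac{9}{10} \left(-11\right) = \left(7 - 3\right) \frac{7}{34 + \frac{9}{2}} - \frac{99}{10} = 4 \frac{7}{\frac{77}{2}} - \frac{99}{10} = 4 \cdot 7 \cdot \frac{2}{77} - \frac{99}{10} = 4 \cdot \frac{2}{11} - \frac{99}{10} = \frac{8}{11} - \frac{99}{10} = - \frac{1009}{110}$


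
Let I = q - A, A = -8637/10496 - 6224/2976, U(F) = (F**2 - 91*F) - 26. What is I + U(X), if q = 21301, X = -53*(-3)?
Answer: 31323863849/976128 ≈ 32090.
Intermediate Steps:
X = 159
U(F) = -26 + F**2 - 91*F
A = -2844713/976128 (A = -8637*1/10496 - 6224*1/2976 = -8637/10496 - 389/186 = -2844713/976128 ≈ -2.9143)
I = 20795347241/976128 (I = 21301 - 1*(-2844713/976128) = 21301 + 2844713/976128 = 20795347241/976128 ≈ 21304.)
I + U(X) = 20795347241/976128 + (-26 + 159**2 - 91*159) = 20795347241/976128 + (-26 + 25281 - 14469) = 20795347241/976128 + 10786 = 31323863849/976128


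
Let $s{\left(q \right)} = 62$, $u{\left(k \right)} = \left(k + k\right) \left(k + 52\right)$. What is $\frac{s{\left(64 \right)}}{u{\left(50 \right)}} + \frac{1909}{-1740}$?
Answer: $- \frac{80683}{73950} \approx -1.091$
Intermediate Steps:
$u{\left(k \right)} = 2 k \left(52 + k\right)$
$\frac{s{\left(64 \right)}}{u{\left(50 \right)}} + \frac{1909}{-1740} = \frac{62}{2 \cdot 50 \left(52 + 50\right)} + \frac{1909}{-1740} = \frac{62}{2 \cdot 50 \cdot 102} + 1909 \left(- \frac{1}{1740}\right) = \frac{62}{10200} - \frac{1909}{1740} = 62 \cdot \frac{1}{10200} - \frac{1909}{1740} = \frac{31}{5100} - \frac{1909}{1740} = - \frac{80683}{73950}$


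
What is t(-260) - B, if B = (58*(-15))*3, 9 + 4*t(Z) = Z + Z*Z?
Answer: 77771/4 ≈ 19443.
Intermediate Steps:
t(Z) = -9/4 + Z/4 + Z²/4 (t(Z) = -9/4 + (Z + Z*Z)/4 = -9/4 + (Z + Z²)/4 = -9/4 + (Z/4 + Z²/4) = -9/4 + Z/4 + Z²/4)
B = -2610 (B = -870*3 = -2610)
t(-260) - B = (-9/4 + (¼)*(-260) + (¼)*(-260)²) - 1*(-2610) = (-9/4 - 65 + (¼)*67600) + 2610 = (-9/4 - 65 + 16900) + 2610 = 67331/4 + 2610 = 77771/4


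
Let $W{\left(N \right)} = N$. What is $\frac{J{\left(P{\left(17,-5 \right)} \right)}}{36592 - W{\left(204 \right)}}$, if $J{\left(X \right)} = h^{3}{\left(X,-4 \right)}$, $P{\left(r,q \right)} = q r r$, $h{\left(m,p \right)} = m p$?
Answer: $\frac{48275138000}{9097} \approx 5.3067 \cdot 10^{6}$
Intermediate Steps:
$P{\left(r,q \right)} = q r^{2}$
$J{\left(X \right)} = - 64 X^{3}$ ($J{\left(X \right)} = \left(X \left(-4\right)\right)^{3} = \left(- 4 X\right)^{3} = - 64 X^{3}$)
$\frac{J{\left(P{\left(17,-5 \right)} \right)}}{36592 - W{\left(204 \right)}} = \frac{\left(-64\right) \left(- 5 \cdot 17^{2}\right)^{3}}{36592 - 204} = \frac{\left(-64\right) \left(\left(-5\right) 289\right)^{3}}{36592 - 204} = \frac{\left(-64\right) \left(-1445\right)^{3}}{36388} = \left(-64\right) \left(-3017196125\right) \frac{1}{36388} = 193100552000 \cdot \frac{1}{36388} = \frac{48275138000}{9097}$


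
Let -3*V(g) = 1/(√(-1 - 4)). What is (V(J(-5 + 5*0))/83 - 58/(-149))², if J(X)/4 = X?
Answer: 1042834619/6882421005 + 116*I*√5/185505 ≈ 0.15152 + 0.0013983*I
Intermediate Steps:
J(X) = 4*X
V(g) = I*√5/15 (V(g) = -1/(3*√(-1 - 4)) = -(-I*√5/5)/3 = -(-1)*I*√5/15 = I*√5/15)
(V(J(-5 + 5*0))/83 - 58/(-149))² = ((I*√5/15)/83 - 58/(-149))² = ((I*√5/15)*(1/83) - 58*(-1/149))² = (I*√5/1245 + 58/149)² = (58/149 + I*√5/1245)²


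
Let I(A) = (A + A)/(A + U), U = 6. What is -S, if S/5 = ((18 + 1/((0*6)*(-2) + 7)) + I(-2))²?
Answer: -72000/49 ≈ -1469.4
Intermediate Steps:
I(A) = 2*A/(6 + A) (I(A) = (A + A)/(A + 6) = (2*A)/(6 + A) = 2*A/(6 + A))
S = 72000/49 (S = 5*((18 + 1/((0*6)*(-2) + 7)) + 2*(-2)/(6 - 2))² = 5*((18 + 1/(0*(-2) + 7)) + 2*(-2)/4)² = 5*((18 + 1/(0 + 7)) + 2*(-2)*(¼))² = 5*((18 + 1/7) - 1)² = 5*((18 + ⅐) - 1)² = 5*(127/7 - 1)² = 5*(120/7)² = 5*(14400/49) = 72000/49 ≈ 1469.4)
-S = -1*72000/49 = -72000/49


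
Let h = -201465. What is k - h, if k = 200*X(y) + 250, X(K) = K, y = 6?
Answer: 202915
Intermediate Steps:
k = 1450 (k = 200*6 + 250 = 1200 + 250 = 1450)
k - h = 1450 - 1*(-201465) = 1450 + 201465 = 202915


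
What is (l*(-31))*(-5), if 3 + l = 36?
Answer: 5115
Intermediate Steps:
l = 33 (l = -3 + 36 = 33)
(l*(-31))*(-5) = (33*(-31))*(-5) = -1023*(-5) = 5115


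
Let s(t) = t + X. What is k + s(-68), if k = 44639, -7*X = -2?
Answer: 311999/7 ≈ 44571.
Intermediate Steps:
X = 2/7 (X = -⅐*(-2) = 2/7 ≈ 0.28571)
s(t) = 2/7 + t (s(t) = t + 2/7 = 2/7 + t)
k + s(-68) = 44639 + (2/7 - 68) = 44639 - 474/7 = 311999/7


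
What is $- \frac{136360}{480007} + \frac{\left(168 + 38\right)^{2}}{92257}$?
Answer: $\frac{708128412}{4025818709} \approx 0.1759$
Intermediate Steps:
$- \frac{136360}{480007} + \frac{\left(168 + 38\right)^{2}}{92257} = \left(-136360\right) \frac{1}{480007} + 206^{2} \cdot \frac{1}{92257} = - \frac{136360}{480007} + 42436 \cdot \frac{1}{92257} = - \frac{136360}{480007} + \frac{42436}{92257} = \frac{708128412}{4025818709}$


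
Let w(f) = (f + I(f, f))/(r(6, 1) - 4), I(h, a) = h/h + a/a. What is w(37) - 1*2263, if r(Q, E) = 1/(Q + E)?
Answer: -20458/9 ≈ -2273.1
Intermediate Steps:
r(Q, E) = 1/(E + Q)
I(h, a) = 2 (I(h, a) = 1 + 1 = 2)
w(f) = -14/27 - 7*f/27 (w(f) = (f + 2)/(1/(1 + 6) - 4) = (2 + f)/(1/7 - 4) = (2 + f)/(-27/7) = (2 + f)*(-7/27) = -14/27 - 7*f/27)
w(37) - 1*2263 = (-14/27 - 7/27*37) - 1*2263 = (-14/27 - 259/27) - 2263 = -91/9 - 2263 = -20458/9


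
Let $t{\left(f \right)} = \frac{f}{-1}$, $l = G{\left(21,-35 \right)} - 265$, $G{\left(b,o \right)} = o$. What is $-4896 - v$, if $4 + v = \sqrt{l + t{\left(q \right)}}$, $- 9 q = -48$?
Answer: $-4892 - \frac{2 i \sqrt{687}}{3} \approx -4892.0 - 17.474 i$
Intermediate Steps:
$q = \frac{16}{3}$ ($q = \left(- \frac{1}{9}\right) \left(-48\right) = \frac{16}{3} \approx 5.3333$)
$l = -300$ ($l = -35 - 265 = -300$)
$t{\left(f \right)} = - f$ ($t{\left(f \right)} = f \left(-1\right) = - f$)
$v = -4 + \frac{2 i \sqrt{687}}{3}$ ($v = -4 + \sqrt{-300 - \frac{16}{3}} = -4 + \sqrt{- \frac{916}{3}} = -4 + \frac{2 i \sqrt{687}}{3} \approx -4.0 + 17.474 i$)
$-4896 - v = -4896 - \left(-4 + \frac{2 i \sqrt{687}}{3}\right) = -4896 + \left(4 - \frac{2 i \sqrt{687}}{3}\right) = -4892 - \frac{2 i \sqrt{687}}{3}$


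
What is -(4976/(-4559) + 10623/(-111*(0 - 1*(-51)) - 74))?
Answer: 76967617/26145865 ≈ 2.9438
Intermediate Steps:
-(4976/(-4559) + 10623/(-111*(0 - 1*(-51)) - 74)) = -(4976*(-1/4559) + 10623/(-111*(0 + 51) - 74)) = -(-4976/4559 + 10623/(-111*51 - 74)) = -(-4976/4559 + 10623/(-5661 - 74)) = -(-4976/4559 + 10623/(-5735)) = -(-4976/4559 + 10623*(-1/5735)) = -(-4976/4559 - 10623/5735) = -1*(-76967617/26145865) = 76967617/26145865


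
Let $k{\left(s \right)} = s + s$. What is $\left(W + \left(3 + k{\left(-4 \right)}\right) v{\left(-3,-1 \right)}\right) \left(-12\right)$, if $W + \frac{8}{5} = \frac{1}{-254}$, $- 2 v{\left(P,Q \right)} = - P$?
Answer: $- \frac{44928}{635} \approx -70.753$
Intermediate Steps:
$k{\left(s \right)} = 2 s$
$v{\left(P,Q \right)} = \frac{P}{2}$ ($v{\left(P,Q \right)} = - \frac{\left(-1\right) P}{2} = \frac{P}{2}$)
$W = - \frac{2037}{1270}$ ($W = - \frac{8}{5} + \frac{1}{-254} = - \frac{8}{5} - \frac{1}{254} = - \frac{2037}{1270} \approx -1.6039$)
$\left(W + \left(3 + k{\left(-4 \right)}\right) v{\left(-3,-1 \right)}\right) \left(-12\right) = \left(- \frac{2037}{1270} + \left(3 + 2 \left(-4\right)\right) \frac{1}{2} \left(-3\right)\right) \left(-12\right) = \left(- \frac{2037}{1270} + \left(3 - 8\right) \left(- \frac{3}{2}\right)\right) \left(-12\right) = \left(- \frac{2037}{1270} - - \frac{15}{2}\right) \left(-12\right) = \left(- \frac{2037}{1270} + \frac{15}{2}\right) \left(-12\right) = \frac{3744}{635} \left(-12\right) = - \frac{44928}{635}$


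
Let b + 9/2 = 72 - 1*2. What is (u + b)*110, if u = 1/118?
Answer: 425150/59 ≈ 7205.9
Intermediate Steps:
b = 131/2 (b = -9/2 + (72 - 1*2) = -9/2 + (72 - 2) = -9/2 + 70 = 131/2 ≈ 65.500)
u = 1/118 ≈ 0.0084746
(u + b)*110 = (1/118 + 131/2)*110 = (3865/59)*110 = 425150/59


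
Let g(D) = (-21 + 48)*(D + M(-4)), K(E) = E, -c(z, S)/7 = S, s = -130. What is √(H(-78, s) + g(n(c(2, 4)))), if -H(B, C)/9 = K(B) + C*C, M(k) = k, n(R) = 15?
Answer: 3*I*√16789 ≈ 388.72*I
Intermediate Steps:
c(z, S) = -7*S
H(B, C) = -9*B - 9*C² (H(B, C) = -9*(B + C*C) = -9*(B + C²) = -9*B - 9*C²)
g(D) = -108 + 27*D (g(D) = (-21 + 48)*(D - 4) = 27*(-4 + D) = -108 + 27*D)
√(H(-78, s) + g(n(c(2, 4)))) = √((-9*(-78) - 9*(-130)²) + (-108 + 27*15)) = √((702 - 9*16900) + (-108 + 405)) = √((702 - 152100) + 297) = √(-151398 + 297) = √(-151101) = 3*I*√16789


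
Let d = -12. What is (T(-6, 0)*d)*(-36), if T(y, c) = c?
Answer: 0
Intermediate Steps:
(T(-6, 0)*d)*(-36) = (0*(-12))*(-36) = 0*(-36) = 0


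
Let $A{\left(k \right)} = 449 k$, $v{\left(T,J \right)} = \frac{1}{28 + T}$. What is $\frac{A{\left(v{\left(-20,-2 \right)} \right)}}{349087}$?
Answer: $\frac{449}{2792696} \approx 0.00016078$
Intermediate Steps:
$\frac{A{\left(v{\left(-20,-2 \right)} \right)}}{349087} = \frac{449 \frac{1}{28 - 20}}{349087} = \frac{449}{8} \cdot \frac{1}{349087} = \frac{449}{2792696}$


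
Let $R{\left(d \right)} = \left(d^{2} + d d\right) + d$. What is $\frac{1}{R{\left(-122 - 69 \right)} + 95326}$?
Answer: $\frac{1}{168097} \approx 5.9489 \cdot 10^{-6}$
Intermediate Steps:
$R{\left(d \right)} = d + 2 d^{2}$ ($R{\left(d \right)} = \left(d^{2} + d^{2}\right) + d = 2 d^{2} + d = d + 2 d^{2}$)
$\frac{1}{R{\left(-122 - 69 \right)} + 95326} = \frac{1}{\left(-122 - 69\right) \left(1 + 2 \left(-122 - 69\right)\right) + 95326} = \frac{1}{- 191 \left(1 + 2 \left(-191\right)\right) + 95326} = \frac{1}{- 191 \left(1 - 382\right) + 95326} = \frac{1}{\left(-191\right) \left(-381\right) + 95326} = \frac{1}{72771 + 95326} = \frac{1}{168097}$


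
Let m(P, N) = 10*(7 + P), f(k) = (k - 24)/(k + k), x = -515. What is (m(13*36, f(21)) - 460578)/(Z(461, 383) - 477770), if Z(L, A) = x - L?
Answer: 227914/239373 ≈ 0.95213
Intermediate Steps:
Z(L, A) = -515 - L
f(k) = (-24 + k)/(2*k) (f(k) = (-24 + k)/((2*k)) = (-24 + k)*(1/(2*k)) = (-24 + k)/(2*k))
m(P, N) = 70 + 10*P
(m(13*36, f(21)) - 460578)/(Z(461, 383) - 477770) = ((70 + 10*(13*36)) - 460578)/((-515 - 1*461) - 477770) = ((70 + 10*468) - 460578)/((-515 - 461) - 477770) = ((70 + 4680) - 460578)/(-976 - 477770) = (4750 - 460578)/(-478746) = -455828*(-1/478746) = 227914/239373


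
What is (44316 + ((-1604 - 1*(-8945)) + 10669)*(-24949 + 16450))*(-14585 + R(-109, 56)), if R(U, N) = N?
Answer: 2223266430546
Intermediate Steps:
(44316 + ((-1604 - 1*(-8945)) + 10669)*(-24949 + 16450))*(-14585 + R(-109, 56)) = (44316 + ((-1604 - 1*(-8945)) + 10669)*(-24949 + 16450))*(-14585 + 56) = (44316 + ((-1604 + 8945) + 10669)*(-8499))*(-14529) = (44316 + (7341 + 10669)*(-8499))*(-14529) = (44316 + 18010*(-8499))*(-14529) = (44316 - 153066990)*(-14529) = -153022674*(-14529) = 2223266430546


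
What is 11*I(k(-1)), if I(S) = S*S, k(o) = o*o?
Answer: 11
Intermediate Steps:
k(o) = o²
I(S) = S²
11*I(k(-1)) = 11*((-1)²)² = 11*1² = 11*1 = 11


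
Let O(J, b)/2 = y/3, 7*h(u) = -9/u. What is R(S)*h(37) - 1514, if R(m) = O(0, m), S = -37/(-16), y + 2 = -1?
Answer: -392108/259 ≈ -1513.9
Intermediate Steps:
y = -3 (y = -2 - 1 = -3)
S = 37/16 (S = -37*(-1/16) = 37/16 ≈ 2.3125)
h(u) = -9/(7*u) (h(u) = (-9/u)/7 = -9/(7*u))
O(J, b) = -2 (O(J, b) = 2*(-3/3) = 2*(-3*⅓) = 2*(-1) = -2)
R(m) = -2
R(S)*h(37) - 1514 = -(-18)/(7*37) - 1514 = -2*(-9/259) - 1514 = 18/259 - 1514 = -392108/259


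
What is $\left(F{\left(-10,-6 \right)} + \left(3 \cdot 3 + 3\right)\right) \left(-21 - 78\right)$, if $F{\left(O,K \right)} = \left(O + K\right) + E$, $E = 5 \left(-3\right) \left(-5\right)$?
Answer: $-7029$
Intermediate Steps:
$E = 75$ ($E = \left(-15\right) \left(-5\right) = 75$)
$F{\left(O,K \right)} = 75 + K + O$ ($F{\left(O,K \right)} = \left(O + K\right) + 75 = \left(K + O\right) + 75 = 75 + K + O$)
$\left(F{\left(-10,-6 \right)} + \left(3 \cdot 3 + 3\right)\right) \left(-21 - 78\right) = \left(\left(75 - 6 - 10\right) + \left(3 \cdot 3 + 3\right)\right) \left(-21 - 78\right) = \left(59 + \left(9 + 3\right)\right) \left(-21 - 78\right) = \left(59 + 12\right) \left(-99\right) = 71 \left(-99\right) = -7029$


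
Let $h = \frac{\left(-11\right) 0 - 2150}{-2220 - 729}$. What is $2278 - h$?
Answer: $\frac{6715672}{2949} \approx 2277.3$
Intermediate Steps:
$h = \frac{2150}{2949}$ ($h = \frac{0 - 2150}{-2949} = \left(-2150\right) \left(- \frac{1}{2949}\right) = \frac{2150}{2949} \approx 0.72906$)
$2278 - h = 2278 - \frac{2150}{2949} = \frac{6715672}{2949}$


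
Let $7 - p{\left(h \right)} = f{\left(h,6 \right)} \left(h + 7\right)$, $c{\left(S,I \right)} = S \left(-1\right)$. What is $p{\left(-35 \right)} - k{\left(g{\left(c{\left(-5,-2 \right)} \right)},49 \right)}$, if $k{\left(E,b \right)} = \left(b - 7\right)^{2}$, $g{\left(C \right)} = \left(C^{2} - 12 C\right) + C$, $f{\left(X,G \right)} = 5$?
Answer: $-1617$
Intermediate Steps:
$c{\left(S,I \right)} = - S$
$g{\left(C \right)} = C^{2} - 11 C$
$k{\left(E,b \right)} = \left(-7 + b\right)^{2}$
$p{\left(h \right)} = -28 - 5 h$ ($p{\left(h \right)} = 7 - 5 \left(h + 7\right) = 7 - 5 \left(7 + h\right) = 7 - \left(35 + 5 h\right) = -28 - 5 h$)
$p{\left(-35 \right)} - k{\left(g{\left(c{\left(-5,-2 \right)} \right)},49 \right)} = \left(-28 - -175\right) - \left(-7 + 49\right)^{2} = \left(-28 + 175\right) - 42^{2} = 147 - 1764 = -1617$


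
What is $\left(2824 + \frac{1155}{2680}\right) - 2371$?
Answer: $\frac{243039}{536} \approx 453.43$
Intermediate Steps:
$\left(2824 + \frac{1155}{2680}\right) - 2371 = \left(2824 + 1155 \cdot \frac{1}{2680}\right) - 2371 = \left(2824 + \frac{231}{536}\right) - 2371 = \frac{1513895}{536} - 2371 = \frac{243039}{536}$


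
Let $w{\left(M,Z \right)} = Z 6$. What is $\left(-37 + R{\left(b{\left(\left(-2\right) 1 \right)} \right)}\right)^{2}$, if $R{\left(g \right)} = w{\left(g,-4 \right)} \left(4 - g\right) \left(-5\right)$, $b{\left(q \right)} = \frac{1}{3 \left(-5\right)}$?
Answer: $203401$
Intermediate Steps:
$w{\left(M,Z \right)} = 6 Z$
$b{\left(q \right)} = - \frac{1}{15}$ ($b{\left(q \right)} = \frac{1}{3} \left(- \frac{1}{5}\right) = - \frac{1}{15}$)
$R{\left(g \right)} = 480 - 120 g$ ($R{\left(g \right)} = 6 \left(-4\right) \left(4 - g\right) \left(-5\right) = - 24 \left(4 - g\right) \left(-5\right) = \left(-96 + 24 g\right) \left(-5\right) = 480 - 120 g$)
$\left(-37 + R{\left(b{\left(\left(-2\right) 1 \right)} \right)}\right)^{2} = \left(-37 + \left(480 - -8\right)\right)^{2} = \left(-37 + \left(480 + 8\right)\right)^{2} = \left(-37 + 488\right)^{2} = 451^{2} = 203401$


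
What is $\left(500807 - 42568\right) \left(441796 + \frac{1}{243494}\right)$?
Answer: $\frac{49294911600428775}{243494} \approx 2.0245 \cdot 10^{11}$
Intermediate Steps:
$\left(500807 - 42568\right) \left(441796 + \frac{1}{243494}\right) = 458239 \left(441796 + \frac{1}{243494}\right) = 458239 \cdot \frac{107574675225}{243494} = \frac{49294911600428775}{243494}$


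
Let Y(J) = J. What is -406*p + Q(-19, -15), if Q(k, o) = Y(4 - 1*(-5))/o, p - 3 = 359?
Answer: -734863/5 ≈ -1.4697e+5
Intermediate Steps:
p = 362 (p = 3 + 359 = 362)
Q(k, o) = 9/o (Q(k, o) = (4 - 1*(-5))/o = (4 + 5)/o = 9/o)
-406*p + Q(-19, -15) = -406*362 + 9/(-15) = -146972 + 9*(-1/15) = -146972 - 3/5 = -734863/5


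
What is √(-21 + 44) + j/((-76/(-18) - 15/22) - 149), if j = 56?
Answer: -11088/28801 + √23 ≈ 4.4108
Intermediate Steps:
√(-21 + 44) + j/((-76/(-18) - 15/22) - 149) = √(-21 + 44) + 56/((-76/(-18) - 15/22) - 149) = √23 + 56/((-76*(-1/18) - 15*1/22) - 149) = √23 + 56/((38/9 - 15/22) - 149) = √23 + 56/(701/198 - 149) = √23 + 56/(-28801/198) = √23 + 56*(-198/28801) = √23 - 11088/28801 = -11088/28801 + √23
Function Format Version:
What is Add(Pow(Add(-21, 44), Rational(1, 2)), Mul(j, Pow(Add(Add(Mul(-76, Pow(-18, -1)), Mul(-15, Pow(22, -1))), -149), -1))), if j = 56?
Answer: Add(Rational(-11088, 28801), Pow(23, Rational(1, 2))) ≈ 4.4108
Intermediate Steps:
Add(Pow(Add(-21, 44), Rational(1, 2)), Mul(j, Pow(Add(Add(Mul(-76, Pow(-18, -1)), Mul(-15, Pow(22, -1))), -149), -1))) = Add(Pow(Add(-21, 44), Rational(1, 2)), Mul(56, Pow(Add(Add(Mul(-76, Pow(-18, -1)), Mul(-15, Pow(22, -1))), -149), -1))) = Add(Pow(23, Rational(1, 2)), Mul(56, Pow(Add(Add(Mul(-76, Rational(-1, 18)), Mul(-15, Rational(1, 22))), -149), -1))) = Add(Pow(23, Rational(1, 2)), Mul(56, Pow(Add(Add(Rational(38, 9), Rational(-15, 22)), -149), -1))) = Add(Pow(23, Rational(1, 2)), Mul(56, Pow(Add(Rational(701, 198), -149), -1))) = Add(Pow(23, Rational(1, 2)), Mul(56, Pow(Rational(-28801, 198), -1))) = Add(Pow(23, Rational(1, 2)), Mul(56, Rational(-198, 28801))) = Add(Pow(23, Rational(1, 2)), Rational(-11088, 28801)) = Add(Rational(-11088, 28801), Pow(23, Rational(1, 2)))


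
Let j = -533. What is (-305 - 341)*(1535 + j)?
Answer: -647292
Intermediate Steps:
(-305 - 341)*(1535 + j) = (-305 - 341)*(1535 - 533) = -646*1002 = -647292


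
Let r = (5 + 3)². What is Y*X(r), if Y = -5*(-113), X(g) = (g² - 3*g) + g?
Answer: 2241920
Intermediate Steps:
r = 64 (r = 8² = 64)
X(g) = g² - 2*g
Y = 565
Y*X(r) = 565*(64*(-2 + 64)) = 565*(64*62) = 565*3968 = 2241920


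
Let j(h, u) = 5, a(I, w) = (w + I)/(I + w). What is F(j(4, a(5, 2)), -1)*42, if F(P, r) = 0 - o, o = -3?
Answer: 126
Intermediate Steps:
a(I, w) = 1 (a(I, w) = (I + w)/(I + w) = 1)
F(P, r) = 3 (F(P, r) = 0 - 1*(-3) = 0 + 3 = 3)
F(j(4, a(5, 2)), -1)*42 = 3*42 = 126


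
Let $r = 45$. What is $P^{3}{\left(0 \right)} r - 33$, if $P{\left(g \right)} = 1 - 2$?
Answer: $-78$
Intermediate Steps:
$P{\left(g \right)} = -1$ ($P{\left(g \right)} = 1 - 2 = -1$)
$P^{3}{\left(0 \right)} r - 33 = \left(-1\right)^{3} \cdot 45 - 33 = \left(-1\right) 45 - 33 = -45 - 33 = -78$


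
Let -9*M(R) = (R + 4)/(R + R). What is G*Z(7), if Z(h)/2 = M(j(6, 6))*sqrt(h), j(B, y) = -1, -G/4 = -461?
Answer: 1844*sqrt(7)/3 ≈ 1626.3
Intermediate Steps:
G = 1844 (G = -4*(-461) = 1844)
M(R) = -(4 + R)/(18*R) (M(R) = -(R + 4)/(9*(R + R)) = -(4 + R)/(9*(2*R)) = -(4 + R)*1/(2*R)/9 = -(4 + R)/(18*R))
Z(h) = sqrt(h)/3 (Z(h) = 2*(((1/18)*(-4 - 1*(-1))/(-1))*sqrt(h)) = 2*(((1/18)*(-1)*(-4 + 1))*sqrt(h)) = 2*(((1/18)*(-1)*(-3))*sqrt(h)) = 2*(sqrt(h)/6) = sqrt(h)/3)
G*Z(7) = 1844*(sqrt(7)/3) = 1844*sqrt(7)/3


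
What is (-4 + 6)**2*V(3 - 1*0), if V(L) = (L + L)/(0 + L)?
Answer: 8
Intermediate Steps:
V(L) = 2 (V(L) = (2*L)/L = 2)
(-4 + 6)**2*V(3 - 1*0) = (-4 + 6)**2*2 = 2**2*2 = 4*2 = 8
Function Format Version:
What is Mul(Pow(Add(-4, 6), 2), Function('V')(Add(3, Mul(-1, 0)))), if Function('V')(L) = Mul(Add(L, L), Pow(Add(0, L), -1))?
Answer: 8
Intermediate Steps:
Function('V')(L) = 2 (Function('V')(L) = Mul(Mul(2, L), Pow(L, -1)) = 2)
Mul(Pow(Add(-4, 6), 2), Function('V')(Add(3, Mul(-1, 0)))) = Mul(Pow(Add(-4, 6), 2), 2) = Mul(Pow(2, 2), 2) = Mul(4, 2) = 8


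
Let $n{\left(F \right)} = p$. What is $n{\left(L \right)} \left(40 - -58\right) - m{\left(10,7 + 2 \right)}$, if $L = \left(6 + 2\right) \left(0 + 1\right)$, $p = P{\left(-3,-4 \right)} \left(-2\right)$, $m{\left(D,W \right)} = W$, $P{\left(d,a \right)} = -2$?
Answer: $383$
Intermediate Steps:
$p = 4$ ($p = \left(-2\right) \left(-2\right) = 4$)
$L = 8$ ($L = 8 \cdot 1 = 8$)
$n{\left(F \right)} = 4$
$n{\left(L \right)} \left(40 - -58\right) - m{\left(10,7 + 2 \right)} = 4 \left(40 - -58\right) - \left(7 + 2\right) = 4 \left(40 + 58\right) - 9 = 4 \cdot 98 - 9 = 392 - 9 = 383$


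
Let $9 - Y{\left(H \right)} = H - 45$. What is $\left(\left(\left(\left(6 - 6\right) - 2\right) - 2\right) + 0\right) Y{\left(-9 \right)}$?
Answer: $-252$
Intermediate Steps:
$Y{\left(H \right)} = 54 - H$ ($Y{\left(H \right)} = 9 - \left(H - 45\right) = 9 - \left(-45 + H\right) = 54 - H$)
$\left(\left(\left(\left(6 - 6\right) - 2\right) - 2\right) + 0\right) Y{\left(-9 \right)} = \left(\left(\left(\left(6 - 6\right) - 2\right) - 2\right) + 0\right) \left(54 - -9\right) = \left(\left(\left(\left(6 - 6\right) - 2\right) - 2\right) + 0\right) \left(54 + 9\right) = \left(\left(\left(0 - 2\right) - 2\right) + 0\right) 63 = \left(\left(-2 - 2\right) + 0\right) 63 = \left(-4 + 0\right) 63 = \left(-4\right) 63 = -252$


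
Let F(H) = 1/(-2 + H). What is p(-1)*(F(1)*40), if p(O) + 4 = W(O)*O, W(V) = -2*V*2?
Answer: 320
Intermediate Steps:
W(V) = -4*V
p(O) = -4 - 4*O² (p(O) = -4 + (-4*O)*O = -4 - 4*O²)
p(-1)*(F(1)*40) = (-4 - 4*(-1)²)*(40/(-2 + 1)) = (-4 - 4*1)*(40/(-1)) = (-4 - 4)*(-1*40) = -8*(-40) = 320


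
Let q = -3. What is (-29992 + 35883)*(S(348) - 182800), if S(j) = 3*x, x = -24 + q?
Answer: -1077351971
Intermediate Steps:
x = -27 (x = -24 - 3 = -27)
S(j) = -81 (S(j) = 3*(-27) = -81)
(-29992 + 35883)*(S(348) - 182800) = (-29992 + 35883)*(-81 - 182800) = 5891*(-182881) = -1077351971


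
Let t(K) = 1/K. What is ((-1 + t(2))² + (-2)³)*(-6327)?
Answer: 196137/4 ≈ 49034.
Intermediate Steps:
((-1 + t(2))² + (-2)³)*(-6327) = ((-1 + 1/2)² + (-2)³)*(-6327) = ((-1 + ½)² - 8)*(-6327) = ((-½)² - 8)*(-6327) = (¼ - 8)*(-6327) = -31/4*(-6327) = 196137/4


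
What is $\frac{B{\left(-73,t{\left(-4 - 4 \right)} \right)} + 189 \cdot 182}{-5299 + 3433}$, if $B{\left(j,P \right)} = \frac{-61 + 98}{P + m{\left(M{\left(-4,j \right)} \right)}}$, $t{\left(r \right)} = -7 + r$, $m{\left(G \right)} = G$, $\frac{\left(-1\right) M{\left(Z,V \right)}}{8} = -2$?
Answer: $- \frac{34435}{1866} \approx -18.454$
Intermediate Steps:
$M{\left(Z,V \right)} = 16$ ($M{\left(Z,V \right)} = \left(-8\right) \left(-2\right) = 16$)
$B{\left(j,P \right)} = \frac{37}{16 + P}$ ($B{\left(j,P \right)} = \frac{-61 + 98}{P + 16} = \frac{37}{16 + P}$)
$\frac{B{\left(-73,t{\left(-4 - 4 \right)} \right)} + 189 \cdot 182}{-5299 + 3433} = \frac{\frac{37}{16 - 15} + 189 \cdot 182}{-5299 + 3433} = \frac{\frac{37}{16 - 15} + 34398}{-1866} = \left(\frac{37}{16 - 15} + 34398\right) \left(- \frac{1}{1866}\right) = \left(\frac{37}{1} + 34398\right) \left(- \frac{1}{1866}\right) = \left(37 \cdot 1 + 34398\right) \left(- \frac{1}{1866}\right) = \left(37 + 34398\right) \left(- \frac{1}{1866}\right) = 34435 \left(- \frac{1}{1866}\right) = - \frac{34435}{1866}$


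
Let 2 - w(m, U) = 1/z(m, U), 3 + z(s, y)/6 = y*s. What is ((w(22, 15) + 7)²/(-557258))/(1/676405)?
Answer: -210882549431845/2145133464552 ≈ -98.307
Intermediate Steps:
z(s, y) = -18 + 6*s*y (z(s, y) = -18 + 6*(y*s) = -18 + 6*(s*y) = -18 + 6*s*y)
w(m, U) = 2 - 1/(-18 + 6*U*m) (w(m, U) = 2 - 1/(-18 + 6*m*U) = 2 - 1/(-18 + 6*U*m))
((w(22, 15) + 7)²/(-557258))/(1/676405) = (((-37 + 12*15*22)/(6*(-3 + 15*22)) + 7)²/(-557258))/(1/676405) = (((-37 + 3960)/(6*(-3 + 330)) + 7)²*(-1/557258))/(1/676405) = (((⅙)*3923/327 + 7)²*(-1/557258))*676405 = (((⅙)*(1/327)*3923 + 7)²*(-1/557258))*676405 = ((3923/1962 + 7)²*(-1/557258))*676405 = ((17657/1962)²*(-1/557258))*676405 = ((311769649/3849444)*(-1/557258))*676405 = -311769649/2145133464552*676405 = -210882549431845/2145133464552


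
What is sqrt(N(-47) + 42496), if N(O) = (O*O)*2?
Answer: sqrt(46914) ≈ 216.60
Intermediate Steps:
N(O) = 2*O**2 (N(O) = O**2*2 = 2*O**2)
sqrt(N(-47) + 42496) = sqrt(2*(-47)**2 + 42496) = sqrt(2*2209 + 42496) = sqrt(4418 + 42496) = sqrt(46914)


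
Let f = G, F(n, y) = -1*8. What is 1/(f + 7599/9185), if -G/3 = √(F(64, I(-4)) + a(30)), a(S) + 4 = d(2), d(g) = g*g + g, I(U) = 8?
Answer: 23265605/1537804317 + 84364225*I*√6/1537804317 ≈ 0.015129 + 0.13438*I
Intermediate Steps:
F(n, y) = -8
d(g) = g + g² (d(g) = g² + g = g + g²)
a(S) = 2 (a(S) = -4 + 2*(1 + 2) = -4 + 2*3 = -4 + 6 = 2)
G = -3*I*√6 (G = -3*√(-8 + 2) = -3*I*√6 ≈ -7.3485*I)
f = -3*I*√6 ≈ -7.3485*I
1/(f + 7599/9185) = 1/(-3*I*√6 + 7599/9185) = 1/(7599/9185 - 3*I*√6)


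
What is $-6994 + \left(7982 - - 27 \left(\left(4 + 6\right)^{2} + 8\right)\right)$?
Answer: $3904$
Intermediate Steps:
$-6994 + \left(7982 - - 27 \left(\left(4 + 6\right)^{2} + 8\right)\right) = -6994 + \left(7982 - - 27 \left(10^{2} + 8\right)\right) = -6994 + \left(7982 - - 27 \left(100 + 8\right)\right) = -6994 + \left(7982 - \left(-27\right) 108\right) = -6994 + \left(7982 - -2916\right) = -6994 + \left(7982 + 2916\right) = -6994 + 10898 = 3904$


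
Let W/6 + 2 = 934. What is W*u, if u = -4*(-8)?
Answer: 178944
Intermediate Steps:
W = 5592 (W = -12 + 6*934 = -12 + 5604 = 5592)
u = 32
W*u = 5592*32 = 178944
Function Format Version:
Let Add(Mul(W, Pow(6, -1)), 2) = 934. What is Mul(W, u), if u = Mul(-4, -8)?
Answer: 178944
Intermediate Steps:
W = 5592 (W = Add(-12, Mul(6, 934)) = Add(-12, 5604) = 5592)
u = 32
Mul(W, u) = Mul(5592, 32) = 178944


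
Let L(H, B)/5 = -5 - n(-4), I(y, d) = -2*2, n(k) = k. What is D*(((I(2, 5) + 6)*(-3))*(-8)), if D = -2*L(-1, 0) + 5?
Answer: 720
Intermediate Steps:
I(y, d) = -4
L(H, B) = -5 (L(H, B) = 5*(-5 - 1*(-4)) = 5*(-5 + 4) = 5*(-1) = -5)
D = 15 (D = -2*(-5) + 5 = 10 + 5 = 15)
D*(((I(2, 5) + 6)*(-3))*(-8)) = 15*(((-4 + 6)*(-3))*(-8)) = 15*((2*(-3))*(-8)) = 15*(-6*(-8)) = 15*48 = 720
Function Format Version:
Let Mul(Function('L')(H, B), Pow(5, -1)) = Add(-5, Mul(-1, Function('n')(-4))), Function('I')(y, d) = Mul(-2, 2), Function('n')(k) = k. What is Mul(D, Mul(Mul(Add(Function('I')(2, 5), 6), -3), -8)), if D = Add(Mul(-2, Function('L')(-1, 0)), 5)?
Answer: 720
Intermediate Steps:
Function('I')(y, d) = -4
Function('L')(H, B) = -5 (Function('L')(H, B) = Mul(5, Add(-5, Mul(-1, -4))) = Mul(5, Add(-5, 4)) = Mul(5, -1) = -5)
D = 15 (D = Add(Mul(-2, -5), 5) = Add(10, 5) = 15)
Mul(D, Mul(Mul(Add(Function('I')(2, 5), 6), -3), -8)) = Mul(15, Mul(Mul(Add(-4, 6), -3), -8)) = Mul(15, Mul(Mul(2, -3), -8)) = Mul(15, Mul(-6, -8)) = Mul(15, 48) = 720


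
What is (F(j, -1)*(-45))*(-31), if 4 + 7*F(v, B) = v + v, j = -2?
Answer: -11160/7 ≈ -1594.3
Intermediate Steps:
F(v, B) = -4/7 + 2*v/7 (F(v, B) = -4/7 + (v + v)/7 = -4/7 + (2*v)/7 = -4/7 + 2*v/7)
(F(j, -1)*(-45))*(-31) = ((-4/7 + (2/7)*(-2))*(-45))*(-31) = ((-4/7 - 4/7)*(-45))*(-31) = -8/7*(-45)*(-31) = (360/7)*(-31) = -11160/7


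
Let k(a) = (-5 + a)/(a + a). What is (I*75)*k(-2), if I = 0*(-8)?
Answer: 0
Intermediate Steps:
k(a) = (-5 + a)/(2*a) (k(a) = (-5 + a)/((2*a)) = (-5 + a)*(1/(2*a)) = (-5 + a)/(2*a))
I = 0
(I*75)*k(-2) = (0*75)*((1/2)*(-5 - 2)/(-2)) = 0*((1/2)*(-1/2)*(-7)) = 0*(7/4) = 0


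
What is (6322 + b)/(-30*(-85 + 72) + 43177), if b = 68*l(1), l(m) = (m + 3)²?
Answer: 390/2293 ≈ 0.17008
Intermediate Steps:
l(m) = (3 + m)²
b = 1088 (b = 68*(3 + 1)² = 68*4² = 68*16 = 1088)
(6322 + b)/(-30*(-85 + 72) + 43177) = (6322 + 1088)/(-30*(-85 + 72) + 43177) = 7410/(-30*(-13) + 43177) = 7410/(390 + 43177) = 7410/43567 = 7410*(1/43567) = 390/2293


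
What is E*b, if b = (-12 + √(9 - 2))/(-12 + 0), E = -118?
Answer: -118 + 59*√7/6 ≈ -91.983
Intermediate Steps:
b = 1 - √7/12 (b = (-12 + √7)/(-12) = (-12 + √7)*(-1/12) = 1 - √7/12 ≈ 0.77952)
E*b = -118*(1 - √7/12) = -118 + 59*√7/6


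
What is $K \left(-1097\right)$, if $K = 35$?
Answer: $-38395$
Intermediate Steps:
$K \left(-1097\right) = 35 \left(-1097\right) = -38395$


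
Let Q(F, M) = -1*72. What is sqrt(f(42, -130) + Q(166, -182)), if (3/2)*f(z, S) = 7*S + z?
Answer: 4*I*sqrt(366)/3 ≈ 25.508*I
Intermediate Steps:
Q(F, M) = -72
f(z, S) = 2*z/3 + 14*S/3 (f(z, S) = 2*(7*S + z)/3 = 2*(z + 7*S)/3 = 2*z/3 + 14*S/3)
sqrt(f(42, -130) + Q(166, -182)) = sqrt(((2/3)*42 + (14/3)*(-130)) - 72) = sqrt((28 - 1820/3) - 72) = sqrt(-1736/3 - 72) = sqrt(-1952/3) = 4*I*sqrt(366)/3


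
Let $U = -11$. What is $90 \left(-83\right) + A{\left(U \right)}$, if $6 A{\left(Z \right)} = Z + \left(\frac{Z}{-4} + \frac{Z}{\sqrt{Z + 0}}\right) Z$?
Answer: $- \frac{59815}{8} - \frac{11 i \sqrt{11}}{6} \approx -7476.9 - 6.0805 i$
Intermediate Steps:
$A{\left(Z \right)} = \frac{Z}{6} + \frac{Z \left(\sqrt{Z} - \frac{Z}{4}\right)}{6}$ ($A{\left(Z \right)} = \frac{Z + \left(\frac{Z}{-4} + \frac{Z}{\sqrt{Z + 0}}\right) Z}{6} = \frac{Z + \left(Z \left(- \frac{1}{4}\right) + \frac{Z}{\sqrt{Z}}\right) Z}{6} = \frac{Z + \left(- \frac{Z}{4} + \frac{Z}{\sqrt{Z}}\right) Z}{6} = \frac{Z + \left(- \frac{Z}{4} + \sqrt{Z}\right) Z}{6} = \frac{Z + \left(\sqrt{Z} - \frac{Z}{4}\right) Z}{6} = \frac{Z + Z \left(\sqrt{Z} - \frac{Z}{4}\right)}{6} = \frac{Z}{6} + \frac{Z \left(\sqrt{Z} - \frac{Z}{4}\right)}{6}$)
$90 \left(-83\right) + A{\left(U \right)} = 90 \left(-83\right) + \left(- \frac{\left(-11\right)^{2}}{24} + \frac{1}{6} \left(-11\right) + \frac{\left(-11\right)^{\frac{3}{2}}}{6}\right) = -7470 - \left(\frac{55}{8} - - \frac{11 i \sqrt{11}}{6}\right) = -7470 - \left(\frac{55}{8} + \frac{11 i \sqrt{11}}{6}\right) = - \frac{59815}{8} - \frac{11 i \sqrt{11}}{6}$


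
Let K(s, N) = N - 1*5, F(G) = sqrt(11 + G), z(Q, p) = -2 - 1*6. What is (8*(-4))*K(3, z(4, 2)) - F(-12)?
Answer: 416 - I ≈ 416.0 - 1.0*I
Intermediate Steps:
z(Q, p) = -8 (z(Q, p) = -2 - 6 = -8)
K(s, N) = -5 + N (K(s, N) = N - 5 = -5 + N)
(8*(-4))*K(3, z(4, 2)) - F(-12) = (8*(-4))*(-5 - 8) - sqrt(11 - 12) = -32*(-13) - sqrt(-1) = 416 - I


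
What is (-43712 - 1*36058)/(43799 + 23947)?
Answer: -13295/11291 ≈ -1.1775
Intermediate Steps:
(-43712 - 1*36058)/(43799 + 23947) = (-43712 - 36058)/67746 = -79770*1/67746 = -13295/11291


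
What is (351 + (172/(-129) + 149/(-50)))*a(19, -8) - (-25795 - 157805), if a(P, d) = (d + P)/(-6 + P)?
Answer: 358592033/1950 ≈ 1.8389e+5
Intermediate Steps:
a(P, d) = (P + d)/(-6 + P)
(351 + (172/(-129) + 149/(-50)))*a(19, -8) - (-25795 - 157805) = (351 + (172/(-129) + 149/(-50)))*((19 - 8)/(-6 + 19)) - (-25795 - 157805) = (351 + (172*(-1/129) + 149*(-1/50)))*(11/13) - 1*(-183600) = (351 + (-4/3 - 149/50))*((1/13)*11) + 183600 = (351 - 647/150)*(11/13) + 183600 = (52003/150)*(11/13) + 183600 = 572033/1950 + 183600 = 358592033/1950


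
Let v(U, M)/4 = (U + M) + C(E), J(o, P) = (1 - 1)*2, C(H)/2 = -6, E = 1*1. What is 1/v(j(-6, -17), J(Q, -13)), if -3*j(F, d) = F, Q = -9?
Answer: -1/40 ≈ -0.025000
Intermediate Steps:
j(F, d) = -F/3
E = 1
C(H) = -12 (C(H) = 2*(-6) = -12)
J(o, P) = 0 (J(o, P) = 0*2 = 0)
v(U, M) = -48 + 4*M + 4*U (v(U, M) = 4*((U + M) - 12) = 4*((M + U) - 12) = 4*(-12 + M + U) = -48 + 4*M + 4*U)
1/v(j(-6, -17), J(Q, -13)) = 1/(-48 + 4*0 + 4*(-⅓*(-6))) = 1/(-48 + 0 + 4*2) = 1/(-48 + 0 + 8) = 1/(-40) = -1/40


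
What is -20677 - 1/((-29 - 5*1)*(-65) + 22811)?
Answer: -517359218/25021 ≈ -20677.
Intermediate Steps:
-20677 - 1/((-29 - 5*1)*(-65) + 22811) = -20677 - 1/((-29 - 5)*(-65) + 22811) = -20677 - 1/(-34*(-65) + 22811) = -20677 - 1/(2210 + 22811) = -20677 - 1/25021 = -517359218/25021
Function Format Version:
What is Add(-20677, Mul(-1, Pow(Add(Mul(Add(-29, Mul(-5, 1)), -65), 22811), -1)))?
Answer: Rational(-517359218, 25021) ≈ -20677.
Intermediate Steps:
Add(-20677, Mul(-1, Pow(Add(Mul(Add(-29, Mul(-5, 1)), -65), 22811), -1))) = Add(-20677, Mul(-1, Pow(Add(Mul(Add(-29, -5), -65), 22811), -1))) = Add(-20677, Mul(-1, Pow(Add(Mul(-34, -65), 22811), -1))) = Add(-20677, Mul(-1, Pow(Add(2210, 22811), -1))) = Add(-20677, Mul(-1, Pow(25021, -1))) = Add(-20677, Mul(-1, Rational(1, 25021))) = Add(-20677, Rational(-1, 25021)) = Rational(-517359218, 25021)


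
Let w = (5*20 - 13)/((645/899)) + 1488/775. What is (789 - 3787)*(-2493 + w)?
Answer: 7637572888/1075 ≈ 7.1047e+6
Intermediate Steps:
w = 132419/1075 (w = (100 - 13)/((645*(1/899))) + 1488*(1/775) = 87/(645/899) + 48/25 = 87*(899/645) + 48/25 = 26071/215 + 48/25 = 132419/1075 ≈ 123.18)
(789 - 3787)*(-2493 + w) = (789 - 3787)*(-2493 + 132419/1075) = -2998*(-2547556/1075) = 7637572888/1075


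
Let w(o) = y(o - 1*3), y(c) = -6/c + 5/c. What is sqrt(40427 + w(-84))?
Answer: 5*sqrt(12239682)/87 ≈ 201.06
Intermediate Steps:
y(c) = -1/c
w(o) = -1/(-3 + o) (w(o) = -1/(o - 1*3) = -1/(o - 3) = -1/(-3 + o))
sqrt(40427 + w(-84)) = sqrt(40427 - 1/(-3 - 84)) = sqrt(40427 - 1/(-87)) = sqrt(40427 - 1*(-1/87)) = sqrt(40427 + 1/87) = sqrt(3517150/87) = 5*sqrt(12239682)/87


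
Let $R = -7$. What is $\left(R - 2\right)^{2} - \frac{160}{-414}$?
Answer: $\frac{16847}{207} \approx 81.386$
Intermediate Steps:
$\left(R - 2\right)^{2} - \frac{160}{-414} = \left(-7 - 2\right)^{2} - \frac{160}{-414} = \left(-9\right)^{2} - 160 \left(- \frac{1}{414}\right) = 81 - - \frac{80}{207} = 81 + \frac{80}{207} = \frac{16847}{207}$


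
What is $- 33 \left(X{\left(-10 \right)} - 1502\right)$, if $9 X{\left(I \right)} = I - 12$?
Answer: $\frac{148940}{3} \approx 49647.0$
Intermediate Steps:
$X{\left(I \right)} = - \frac{4}{3} + \frac{I}{9}$ ($X{\left(I \right)} = \frac{I - 12}{9} = \frac{-12 + I}{9} = - \frac{4}{3} + \frac{I}{9}$)
$- 33 \left(X{\left(-10 \right)} - 1502\right) = - 33 \left(\left(- \frac{4}{3} + \frac{1}{9} \left(-10\right)\right) - 1502\right) = - 33 \left(\left(- \frac{4}{3} - \frac{10}{9}\right) - 1502\right) = - 33 \left(- \frac{22}{9} - 1502\right) = \left(-33\right) \left(- \frac{13540}{9}\right) = \frac{148940}{3}$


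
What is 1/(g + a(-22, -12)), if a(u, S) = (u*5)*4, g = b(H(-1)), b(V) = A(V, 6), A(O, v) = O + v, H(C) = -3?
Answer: -1/437 ≈ -0.0022883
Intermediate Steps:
b(V) = 6 + V (b(V) = V + 6 = 6 + V)
g = 3 (g = 6 - 3 = 3)
a(u, S) = 20*u (a(u, S) = (5*u)*4 = 20*u)
1/(g + a(-22, -12)) = 1/(3 + 20*(-22)) = 1/(3 - 440) = 1/(-437) = -1/437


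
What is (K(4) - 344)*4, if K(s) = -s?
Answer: -1392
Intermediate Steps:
(K(4) - 344)*4 = (-1*4 - 344)*4 = (-4 - 344)*4 = -348*4 = -1392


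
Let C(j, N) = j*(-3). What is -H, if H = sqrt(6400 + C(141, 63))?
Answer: -sqrt(5977) ≈ -77.311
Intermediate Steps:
C(j, N) = -3*j
H = sqrt(5977) (H = sqrt(6400 - 3*141) = sqrt(6400 - 423) = sqrt(5977) ≈ 77.311)
-H = -sqrt(5977)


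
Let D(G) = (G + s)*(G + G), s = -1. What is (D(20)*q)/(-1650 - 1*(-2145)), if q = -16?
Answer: -2432/99 ≈ -24.566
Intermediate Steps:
D(G) = 2*G*(-1 + G) (D(G) = (G - 1)*(G + G) = (-1 + G)*(2*G) = 2*G*(-1 + G))
(D(20)*q)/(-1650 - 1*(-2145)) = ((2*20*(-1 + 20))*(-16))/(-1650 - 1*(-2145)) = ((2*20*19)*(-16))/(-1650 + 2145) = (760*(-16))/495 = -12160*1/495 = -2432/99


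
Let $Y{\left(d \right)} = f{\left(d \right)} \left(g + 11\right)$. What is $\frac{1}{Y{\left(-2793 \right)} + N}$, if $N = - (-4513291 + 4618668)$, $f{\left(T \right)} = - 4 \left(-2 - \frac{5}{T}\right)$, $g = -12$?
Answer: $- \frac{2793}{294340285} \approx -9.489 \cdot 10^{-6}$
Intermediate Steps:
$f{\left(T \right)} = 8 + \frac{20}{T}$
$N = -105377$ ($N = \left(-1\right) 105377 = -105377$)
$Y{\left(d \right)} = -8 - \frac{20}{d}$ ($Y{\left(d \right)} = \left(8 + \frac{20}{d}\right) \left(-12 + 11\right) = \left(8 + \frac{20}{d}\right) \left(-1\right) = -8 - \frac{20}{d}$)
$\frac{1}{Y{\left(-2793 \right)} + N} = \frac{1}{\left(-8 - \frac{20}{-2793}\right) - 105377} = \frac{1}{\left(-8 - - \frac{20}{2793}\right) - 105377} = \frac{1}{\left(-8 + \frac{20}{2793}\right) - 105377} = \frac{1}{- \frac{22324}{2793} - 105377} = \frac{1}{- \frac{294340285}{2793}} = - \frac{2793}{294340285}$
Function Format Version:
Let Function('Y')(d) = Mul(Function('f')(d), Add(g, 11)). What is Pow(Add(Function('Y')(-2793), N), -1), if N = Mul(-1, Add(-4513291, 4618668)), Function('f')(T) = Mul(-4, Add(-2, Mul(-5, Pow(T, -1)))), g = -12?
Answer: Rational(-2793, 294340285) ≈ -9.4890e-6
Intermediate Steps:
Function('f')(T) = Add(8, Mul(20, Pow(T, -1)))
N = -105377 (N = Mul(-1, 105377) = -105377)
Function('Y')(d) = Add(-8, Mul(-20, Pow(d, -1))) (Function('Y')(d) = Mul(Add(8, Mul(20, Pow(d, -1))), Add(-12, 11)) = Mul(Add(8, Mul(20, Pow(d, -1))), -1) = Add(-8, Mul(-20, Pow(d, -1))))
Pow(Add(Function('Y')(-2793), N), -1) = Pow(Add(Add(-8, Mul(-20, Pow(-2793, -1))), -105377), -1) = Pow(Add(Add(-8, Mul(-20, Rational(-1, 2793))), -105377), -1) = Pow(Add(Add(-8, Rational(20, 2793)), -105377), -1) = Pow(Add(Rational(-22324, 2793), -105377), -1) = Pow(Rational(-294340285, 2793), -1) = Rational(-2793, 294340285)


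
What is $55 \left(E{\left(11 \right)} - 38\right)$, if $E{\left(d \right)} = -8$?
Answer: $-2530$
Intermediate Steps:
$55 \left(E{\left(11 \right)} - 38\right) = 55 \left(-8 - 38\right) = 55 \left(-46\right) = -2530$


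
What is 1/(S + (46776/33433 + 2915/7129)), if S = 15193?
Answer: 238343857/3621589142700 ≈ 6.5812e-5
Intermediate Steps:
1/(S + (46776/33433 + 2915/7129)) = 1/(15193 + (46776/33433 + 2915/7129)) = 1/(15193 + 430923299/238343857) = 1/(3621589142700/238343857) = 238343857/3621589142700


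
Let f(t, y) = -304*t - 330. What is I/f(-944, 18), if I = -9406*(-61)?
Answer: 286883/143323 ≈ 2.0017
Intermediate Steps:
f(t, y) = -330 - 304*t
I = 573766
I/f(-944, 18) = 573766/(-330 - 304*(-944)) = 573766/(-330 + 286976) = 573766/286646 = 573766*(1/286646) = 286883/143323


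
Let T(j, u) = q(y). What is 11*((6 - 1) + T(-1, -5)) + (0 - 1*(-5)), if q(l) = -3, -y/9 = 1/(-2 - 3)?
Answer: 27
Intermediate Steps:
y = 9/5 (y = -9/(-2 - 3) = -9/(-5) = -9*(-1/5) = 9/5 ≈ 1.8000)
T(j, u) = -3
11*((6 - 1) + T(-1, -5)) + (0 - 1*(-5)) = 11*((6 - 1) - 3) + (0 - 1*(-5)) = 11*(5 - 3) + (0 + 5) = 11*2 + 5 = 22 + 5 = 27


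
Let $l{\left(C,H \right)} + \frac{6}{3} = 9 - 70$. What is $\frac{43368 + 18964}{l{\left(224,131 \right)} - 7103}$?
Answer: $- \frac{31166}{3583} \approx -8.6983$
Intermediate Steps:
$l{\left(C,H \right)} = -63$ ($l{\left(C,H \right)} = -2 + \left(9 - 70\right) = -2 - 61 = -63$)
$\frac{43368 + 18964}{l{\left(224,131 \right)} - 7103} = \frac{43368 + 18964}{-63 - 7103} = \frac{62332}{-7166} = 62332 \left(- \frac{1}{7166}\right) = - \frac{31166}{3583}$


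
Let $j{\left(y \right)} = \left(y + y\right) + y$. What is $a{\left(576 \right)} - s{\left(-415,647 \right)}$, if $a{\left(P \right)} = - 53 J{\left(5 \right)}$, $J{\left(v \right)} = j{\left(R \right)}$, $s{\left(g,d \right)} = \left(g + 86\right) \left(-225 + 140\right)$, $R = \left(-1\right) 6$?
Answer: $-27011$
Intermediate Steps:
$R = -6$
$j{\left(y \right)} = 3 y$ ($j{\left(y \right)} = 2 y + y = 3 y$)
$s{\left(g,d \right)} = -7310 - 85 g$ ($s{\left(g,d \right)} = \left(86 + g\right) \left(-85\right) = -7310 - 85 g$)
$J{\left(v \right)} = -18$ ($J{\left(v \right)} = 3 \left(-6\right) = -18$)
$a{\left(P \right)} = 954$ ($a{\left(P \right)} = \left(-53\right) \left(-18\right) = 954$)
$a{\left(576 \right)} - s{\left(-415,647 \right)} = 954 - \left(-7310 - -35275\right) = 954 - \left(-7310 + 35275\right) = 954 - 27965 = -27011$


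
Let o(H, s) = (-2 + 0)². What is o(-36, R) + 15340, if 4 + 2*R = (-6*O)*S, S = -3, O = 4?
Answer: 15344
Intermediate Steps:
R = 34 (R = -2 + (-6*4*(-3))/2 = -2 + (-24*(-3))/2 = -2 + (½)*72 = -2 + 36 = 34)
o(H, s) = 4 (o(H, s) = (-2)² = 4)
o(-36, R) + 15340 = 4 + 15340 = 15344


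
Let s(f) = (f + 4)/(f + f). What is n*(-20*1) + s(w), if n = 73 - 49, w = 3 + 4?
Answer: -6709/14 ≈ -479.21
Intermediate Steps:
w = 7
n = 24
s(f) = (4 + f)/(2*f) (s(f) = (4 + f)/((2*f)) = (4 + f)*(1/(2*f)) = (4 + f)/(2*f))
n*(-20*1) + s(w) = 24*(-20*1) + (1/2)*(4 + 7)/7 = 24*(-20) + (1/2)*(1/7)*11 = -480 + 11/14 = -6709/14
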